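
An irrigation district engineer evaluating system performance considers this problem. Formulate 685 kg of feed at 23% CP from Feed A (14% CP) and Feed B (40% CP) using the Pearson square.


parts_A = CP_b - target = 40 - 23 = 17
parts_B = target - CP_a = 23 - 14 = 9
total_parts = 17 + 9 = 26
Feed A = 685 * 17 / 26 = 447.88 kg
Feed B = 685 * 9 / 26 = 237.12 kg

447.88 kg


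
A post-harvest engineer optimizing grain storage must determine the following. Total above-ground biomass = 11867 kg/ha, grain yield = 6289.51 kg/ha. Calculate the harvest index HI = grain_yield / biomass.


HI = grain_yield / biomass
   = 6289.51 / 11867
   = 0.53


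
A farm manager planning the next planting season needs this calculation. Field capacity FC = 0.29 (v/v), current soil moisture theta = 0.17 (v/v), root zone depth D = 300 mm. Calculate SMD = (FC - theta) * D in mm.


SMD = (FC - theta) * D
    = (0.29 - 0.17) * 300
    = 0.120 * 300
    = 36 mm


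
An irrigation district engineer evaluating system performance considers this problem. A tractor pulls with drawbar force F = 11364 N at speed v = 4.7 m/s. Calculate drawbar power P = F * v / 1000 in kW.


P = F * v / 1000
  = 11364 * 4.7 / 1000
  = 53410.80 / 1000
  = 53.41 kW


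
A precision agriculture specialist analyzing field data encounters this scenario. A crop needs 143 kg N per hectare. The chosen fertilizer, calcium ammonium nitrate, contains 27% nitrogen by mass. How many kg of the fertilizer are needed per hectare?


Rate = N_required / (N_content / 100)
     = 143 / (27 / 100)
     = 143 / 0.27
     = 529.63 kg/ha


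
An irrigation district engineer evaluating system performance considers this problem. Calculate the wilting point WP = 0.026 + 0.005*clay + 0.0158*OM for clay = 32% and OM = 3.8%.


WP = 0.026 + 0.005*32 + 0.0158*3.8
   = 0.026 + 0.1600 + 0.0600
   = 0.2460


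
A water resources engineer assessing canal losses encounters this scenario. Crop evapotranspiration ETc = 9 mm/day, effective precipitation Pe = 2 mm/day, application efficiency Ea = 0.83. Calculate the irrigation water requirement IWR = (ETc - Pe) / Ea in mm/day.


IWR = (ETc - Pe) / Ea
    = (9 - 2) / 0.83
    = 7 / 0.83
    = 8.43 mm/day


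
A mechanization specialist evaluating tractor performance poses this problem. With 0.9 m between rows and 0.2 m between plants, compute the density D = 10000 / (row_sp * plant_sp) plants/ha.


D = 10000 / (row_sp * plant_sp)
  = 10000 / (0.9 * 0.2)
  = 10000 / 0.1800
  = 55555.56 plants/ha


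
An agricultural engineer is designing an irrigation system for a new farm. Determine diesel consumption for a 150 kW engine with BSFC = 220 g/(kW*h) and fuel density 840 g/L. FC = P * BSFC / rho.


FC = P * BSFC / rho_fuel
   = 150 * 220 / 840
   = 33000 / 840
   = 39.29 L/h


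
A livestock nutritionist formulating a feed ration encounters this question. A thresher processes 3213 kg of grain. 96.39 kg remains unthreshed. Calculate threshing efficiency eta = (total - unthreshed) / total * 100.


eta = (total - unthreshed) / total * 100
    = (3213 - 96.39) / 3213 * 100
    = 3116.61 / 3213 * 100
    = 97%


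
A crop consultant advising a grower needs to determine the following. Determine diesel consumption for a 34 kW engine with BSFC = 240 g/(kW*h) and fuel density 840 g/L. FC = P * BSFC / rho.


FC = P * BSFC / rho_fuel
   = 34 * 240 / 840
   = 8160 / 840
   = 9.71 L/h


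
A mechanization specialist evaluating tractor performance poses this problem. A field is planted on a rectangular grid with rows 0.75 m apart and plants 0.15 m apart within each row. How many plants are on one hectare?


D = 10000 / (row_sp * plant_sp)
  = 10000 / (0.75 * 0.15)
  = 10000 / 0.1125
  = 88888.89 plants/ha


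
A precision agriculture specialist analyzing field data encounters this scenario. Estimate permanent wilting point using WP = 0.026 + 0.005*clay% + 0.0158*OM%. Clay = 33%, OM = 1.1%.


WP = 0.026 + 0.005*33 + 0.0158*1.1
   = 0.026 + 0.1650 + 0.0174
   = 0.2084


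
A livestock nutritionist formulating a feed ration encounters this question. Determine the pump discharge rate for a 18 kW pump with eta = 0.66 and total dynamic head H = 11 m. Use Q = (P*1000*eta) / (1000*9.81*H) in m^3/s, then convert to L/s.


Q = (P * 1000 * eta) / (rho * g * H)
  = (18 * 1000 * 0.66) / (1000 * 9.81 * 11)
  = 11880 / 107910
  = 0.11009 m^3/s = 110.09 L/s


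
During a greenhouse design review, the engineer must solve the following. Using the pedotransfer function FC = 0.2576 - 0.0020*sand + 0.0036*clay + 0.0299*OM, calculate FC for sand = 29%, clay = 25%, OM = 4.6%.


FC = 0.2576 - 0.0020*29 + 0.0036*25 + 0.0299*4.6
   = 0.2576 - 0.0580 + 0.0900 + 0.1375
   = 0.4271


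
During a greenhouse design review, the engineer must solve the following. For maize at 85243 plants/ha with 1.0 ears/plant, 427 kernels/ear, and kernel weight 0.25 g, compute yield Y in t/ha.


Y = density * ears * kernels * kw
  = 85243 * 1.0 * 427 * 0.25 g/ha
  = 9099690.25 g/ha
  = 9099.69 kg/ha = 9.10 t/ha


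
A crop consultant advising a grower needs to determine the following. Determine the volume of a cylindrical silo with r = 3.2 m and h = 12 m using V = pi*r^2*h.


V = pi * r^2 * h
  = pi * 3.2^2 * 12
  = pi * 10.24 * 12
  = 386.04 m^3


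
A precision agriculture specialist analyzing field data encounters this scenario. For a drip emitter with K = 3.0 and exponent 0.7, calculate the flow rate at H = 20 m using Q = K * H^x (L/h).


Q = K * H^x
  = 3.0 * 20^0.7
  = 3.0 * 8.1418
  = 24.43 L/h


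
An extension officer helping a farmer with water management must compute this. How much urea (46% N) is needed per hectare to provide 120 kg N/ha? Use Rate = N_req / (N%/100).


Rate = N_required / (N_content / 100)
     = 120 / (46 / 100)
     = 120 / 0.46
     = 260.87 kg/ha


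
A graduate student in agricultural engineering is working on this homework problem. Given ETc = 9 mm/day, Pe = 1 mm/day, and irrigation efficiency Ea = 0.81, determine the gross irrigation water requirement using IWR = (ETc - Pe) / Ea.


IWR = (ETc - Pe) / Ea
    = (9 - 1) / 0.81
    = 8 / 0.81
    = 9.88 mm/day


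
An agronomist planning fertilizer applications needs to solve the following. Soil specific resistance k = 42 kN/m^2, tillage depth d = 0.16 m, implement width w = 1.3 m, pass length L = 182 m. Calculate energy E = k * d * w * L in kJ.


E = k * d * w * L
  = 42 * 0.16 * 1.3 * 182
  = 1589.95 kJ


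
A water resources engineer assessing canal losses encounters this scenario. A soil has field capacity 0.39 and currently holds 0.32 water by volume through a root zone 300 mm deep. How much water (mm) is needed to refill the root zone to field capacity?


SMD = (FC - theta) * D
    = (0.39 - 0.32) * 300
    = 0.070 * 300
    = 21 mm


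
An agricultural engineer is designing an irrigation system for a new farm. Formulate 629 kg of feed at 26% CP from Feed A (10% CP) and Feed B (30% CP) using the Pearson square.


parts_A = CP_b - target = 30 - 26 = 4
parts_B = target - CP_a = 26 - 10 = 16
total_parts = 4 + 16 = 20
Feed A = 629 * 4 / 20 = 125.80 kg
Feed B = 629 * 16 / 20 = 503.20 kg

125.80 kg


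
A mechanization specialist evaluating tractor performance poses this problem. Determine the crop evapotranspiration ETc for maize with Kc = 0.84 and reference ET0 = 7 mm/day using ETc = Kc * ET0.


ETc = Kc * ET0
    = 0.84 * 7
    = 5.88 mm/day


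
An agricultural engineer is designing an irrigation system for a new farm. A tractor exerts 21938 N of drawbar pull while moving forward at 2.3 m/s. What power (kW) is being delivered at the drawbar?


P = F * v / 1000
  = 21938 * 2.3 / 1000
  = 50457.40 / 1000
  = 50.46 kW


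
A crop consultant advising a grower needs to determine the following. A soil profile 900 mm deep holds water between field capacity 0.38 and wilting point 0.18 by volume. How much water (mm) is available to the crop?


AW = (FC - WP) * D
   = (0.38 - 0.18) * 900
   = 0.20 * 900
   = 180 mm


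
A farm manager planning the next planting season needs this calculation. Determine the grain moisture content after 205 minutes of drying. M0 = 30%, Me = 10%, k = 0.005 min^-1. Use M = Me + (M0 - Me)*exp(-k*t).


M = Me + (M0 - Me) * e^(-k*t)
  = 10 + (30 - 10) * e^(-0.005*205)
  = 10 + 20 * e^(-1.025)
  = 10 + 20 * 0.35880
  = 10 + 7.1759
  = 17.18%


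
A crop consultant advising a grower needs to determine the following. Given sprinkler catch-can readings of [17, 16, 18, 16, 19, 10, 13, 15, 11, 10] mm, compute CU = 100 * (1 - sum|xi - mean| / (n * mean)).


xbar = 145 / 10 = 14.500
sum|xi - xbar| = 28
CU = 100 * (1 - 28 / (10 * 14.500))
   = 100 * (1 - 0.1931)
   = 80.69%


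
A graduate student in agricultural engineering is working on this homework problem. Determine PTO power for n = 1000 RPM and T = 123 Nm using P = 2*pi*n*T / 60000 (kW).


P = 2*pi*n*T / 60000
  = 2*pi * 1000 * 123 / 60000
  = 772831.79 / 60000
  = 12.88 kW


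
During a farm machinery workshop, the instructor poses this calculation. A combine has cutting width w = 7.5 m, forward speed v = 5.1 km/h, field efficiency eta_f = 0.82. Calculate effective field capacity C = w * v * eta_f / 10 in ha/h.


C = w * v * eta_f / 10
  = 7.5 * 5.1 * 0.82 / 10
  = 31.37 / 10
  = 3.14 ha/h


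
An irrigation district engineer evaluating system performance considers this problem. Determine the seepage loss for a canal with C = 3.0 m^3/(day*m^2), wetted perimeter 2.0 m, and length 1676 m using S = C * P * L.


S = C * P * L
  = 3.0 * 2.0 * 1676
  = 10056 m^3/day


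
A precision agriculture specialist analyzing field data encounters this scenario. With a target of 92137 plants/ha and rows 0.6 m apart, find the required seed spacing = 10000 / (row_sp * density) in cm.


spacing = 10000 / (row_sp * density)
        = 10000 / (0.6 * 92137)
        = 10000 / 55282.20
        = 0.18089 m = 18.09 cm


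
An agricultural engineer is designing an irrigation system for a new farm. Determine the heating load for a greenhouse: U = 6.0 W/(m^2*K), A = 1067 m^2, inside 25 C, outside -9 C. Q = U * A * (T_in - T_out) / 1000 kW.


dT = 25 - (-9) = 34 K
Q = U * A * dT
  = 6.0 * 1067 * 34
  = 217668 W = 217.67 kW


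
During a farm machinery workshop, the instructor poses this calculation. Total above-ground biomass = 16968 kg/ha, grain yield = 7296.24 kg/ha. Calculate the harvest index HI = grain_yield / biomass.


HI = grain_yield / biomass
   = 7296.24 / 16968
   = 0.43


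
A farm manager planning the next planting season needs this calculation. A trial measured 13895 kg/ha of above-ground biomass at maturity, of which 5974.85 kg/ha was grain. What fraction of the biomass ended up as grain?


HI = grain_yield / biomass
   = 5974.85 / 13895
   = 0.43


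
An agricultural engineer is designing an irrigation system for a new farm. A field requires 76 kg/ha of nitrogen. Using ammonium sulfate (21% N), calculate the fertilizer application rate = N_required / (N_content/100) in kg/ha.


Rate = N_required / (N_content / 100)
     = 76 / (21 / 100)
     = 76 / 0.21
     = 361.90 kg/ha


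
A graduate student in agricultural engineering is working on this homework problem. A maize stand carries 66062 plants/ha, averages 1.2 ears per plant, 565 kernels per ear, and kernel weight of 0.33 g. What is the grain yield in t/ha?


Y = density * ears * kernels * kw
  = 66062 * 1.2 * 565 * 0.33 g/ha
  = 14780711.88 g/ha
  = 14780.71 kg/ha = 14.78 t/ha


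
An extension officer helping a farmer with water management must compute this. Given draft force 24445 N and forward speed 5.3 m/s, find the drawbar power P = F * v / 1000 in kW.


P = F * v / 1000
  = 24445 * 5.3 / 1000
  = 129558.50 / 1000
  = 129.56 kW


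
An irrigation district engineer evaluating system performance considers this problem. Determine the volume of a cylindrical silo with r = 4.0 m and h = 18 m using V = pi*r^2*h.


V = pi * r^2 * h
  = pi * 4.0^2 * 18
  = pi * 16 * 18
  = 904.78 m^3


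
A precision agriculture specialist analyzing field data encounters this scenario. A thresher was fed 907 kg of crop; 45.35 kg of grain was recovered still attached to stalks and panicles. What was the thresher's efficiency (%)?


eta = (total - unthreshed) / total * 100
    = (907 - 45.35) / 907 * 100
    = 861.65 / 907 * 100
    = 95%


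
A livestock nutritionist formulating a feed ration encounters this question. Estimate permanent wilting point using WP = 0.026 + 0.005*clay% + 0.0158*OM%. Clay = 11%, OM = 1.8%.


WP = 0.026 + 0.005*11 + 0.0158*1.8
   = 0.026 + 0.0550 + 0.0284
   = 0.1094


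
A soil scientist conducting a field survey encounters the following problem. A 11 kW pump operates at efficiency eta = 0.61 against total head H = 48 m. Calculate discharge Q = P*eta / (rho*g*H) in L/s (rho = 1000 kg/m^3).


Q = (P * 1000 * eta) / (rho * g * H)
  = (11 * 1000 * 0.61) / (1000 * 9.81 * 48)
  = 6710 / 470880
  = 0.01425 m^3/s = 14.25 L/s


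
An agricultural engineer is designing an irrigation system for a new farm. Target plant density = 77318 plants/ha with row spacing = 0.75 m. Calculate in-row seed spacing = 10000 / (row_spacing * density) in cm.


spacing = 10000 / (row_sp * density)
        = 10000 / (0.75 * 77318)
        = 10000 / 57988.50
        = 0.17245 m = 17.24 cm


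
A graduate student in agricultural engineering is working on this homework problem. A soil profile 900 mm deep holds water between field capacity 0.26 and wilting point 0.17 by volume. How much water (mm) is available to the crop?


AW = (FC - WP) * D
   = (0.26 - 0.17) * 900
   = 0.09 * 900
   = 81 mm


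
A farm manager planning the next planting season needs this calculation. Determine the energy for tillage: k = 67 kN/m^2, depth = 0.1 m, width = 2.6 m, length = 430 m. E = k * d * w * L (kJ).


E = k * d * w * L
  = 67 * 0.1 * 2.6 * 430
  = 7490.60 kJ


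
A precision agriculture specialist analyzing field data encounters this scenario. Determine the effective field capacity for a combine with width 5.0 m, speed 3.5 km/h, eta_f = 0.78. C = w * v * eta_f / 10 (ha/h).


C = w * v * eta_f / 10
  = 5.0 * 3.5 * 0.78 / 10
  = 13.65 / 10
  = 1.37 ha/h


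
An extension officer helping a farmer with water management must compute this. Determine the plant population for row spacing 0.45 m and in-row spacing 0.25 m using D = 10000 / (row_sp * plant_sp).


D = 10000 / (row_sp * plant_sp)
  = 10000 / (0.45 * 0.25)
  = 10000 / 0.1125
  = 88888.89 plants/ha


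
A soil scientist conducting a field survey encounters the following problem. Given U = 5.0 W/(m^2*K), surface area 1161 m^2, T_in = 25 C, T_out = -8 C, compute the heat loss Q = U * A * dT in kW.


dT = 25 - (-8) = 33 K
Q = U * A * dT
  = 5.0 * 1161 * 33
  = 191565 W = 191.57 kW


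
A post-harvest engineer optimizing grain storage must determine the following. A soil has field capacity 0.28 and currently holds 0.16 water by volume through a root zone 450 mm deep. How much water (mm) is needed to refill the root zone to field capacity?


SMD = (FC - theta) * D
    = (0.28 - 0.16) * 450
    = 0.120 * 450
    = 54 mm


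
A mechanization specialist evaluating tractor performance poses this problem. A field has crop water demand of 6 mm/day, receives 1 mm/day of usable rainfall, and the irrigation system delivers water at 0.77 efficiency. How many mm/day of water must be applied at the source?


IWR = (ETc - Pe) / Ea
    = (6 - 1) / 0.77
    = 5 / 0.77
    = 6.49 mm/day


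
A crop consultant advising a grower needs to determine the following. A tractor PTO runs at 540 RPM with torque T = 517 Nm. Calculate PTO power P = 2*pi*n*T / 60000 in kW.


P = 2*pi*n*T / 60000
  = 2*pi * 540 * 517 / 60000
  = 1754139.67 / 60000
  = 29.24 kW


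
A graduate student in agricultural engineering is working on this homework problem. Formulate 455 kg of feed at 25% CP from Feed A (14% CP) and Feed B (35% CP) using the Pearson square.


parts_A = CP_b - target = 35 - 25 = 10
parts_B = target - CP_a = 25 - 14 = 11
total_parts = 10 + 11 = 21
Feed A = 455 * 10 / 21 = 216.67 kg
Feed B = 455 * 11 / 21 = 238.33 kg

216.67 kg


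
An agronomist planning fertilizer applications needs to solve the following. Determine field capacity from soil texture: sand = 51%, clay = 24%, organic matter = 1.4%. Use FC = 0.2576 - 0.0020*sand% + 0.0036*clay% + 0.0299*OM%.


FC = 0.2576 - 0.0020*51 + 0.0036*24 + 0.0299*1.4
   = 0.2576 - 0.1020 + 0.0864 + 0.0419
   = 0.2839


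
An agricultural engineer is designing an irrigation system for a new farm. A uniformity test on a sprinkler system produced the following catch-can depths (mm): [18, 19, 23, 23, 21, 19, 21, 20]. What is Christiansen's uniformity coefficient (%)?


xbar = 164 / 8 = 20.500
sum|xi - xbar| = 12
CU = 100 * (1 - 12 / (8 * 20.500))
   = 100 * (1 - 0.0732)
   = 92.68%


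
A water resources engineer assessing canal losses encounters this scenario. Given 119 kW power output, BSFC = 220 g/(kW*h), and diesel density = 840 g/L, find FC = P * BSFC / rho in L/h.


FC = P * BSFC / rho_fuel
   = 119 * 220 / 840
   = 26180 / 840
   = 31.17 L/h


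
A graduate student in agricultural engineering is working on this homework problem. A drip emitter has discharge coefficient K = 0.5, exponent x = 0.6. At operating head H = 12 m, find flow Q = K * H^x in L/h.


Q = K * H^x
  = 0.5 * 12^0.6
  = 0.5 * 4.4413
  = 2.22 L/h


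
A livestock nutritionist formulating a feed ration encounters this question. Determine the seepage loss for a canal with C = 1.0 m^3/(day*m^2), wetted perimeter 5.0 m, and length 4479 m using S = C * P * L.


S = C * P * L
  = 1.0 * 5.0 * 4479
  = 22395 m^3/day


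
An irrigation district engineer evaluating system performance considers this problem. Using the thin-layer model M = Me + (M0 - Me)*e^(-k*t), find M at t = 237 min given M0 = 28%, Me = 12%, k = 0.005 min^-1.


M = Me + (M0 - Me) * e^(-k*t)
  = 12 + (28 - 12) * e^(-0.005*237)
  = 12 + 16 * e^(-1.185)
  = 12 + 16 * 0.30575
  = 12 + 4.8919
  = 16.89%


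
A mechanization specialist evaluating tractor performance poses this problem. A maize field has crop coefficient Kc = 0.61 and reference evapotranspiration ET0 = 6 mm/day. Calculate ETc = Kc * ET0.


ETc = Kc * ET0
    = 0.61 * 6
    = 3.66 mm/day


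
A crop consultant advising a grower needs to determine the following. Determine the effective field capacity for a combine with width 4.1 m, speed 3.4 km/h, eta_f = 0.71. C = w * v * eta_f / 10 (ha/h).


C = w * v * eta_f / 10
  = 4.1 * 3.4 * 0.71 / 10
  = 9.90 / 10
  = 0.99 ha/h


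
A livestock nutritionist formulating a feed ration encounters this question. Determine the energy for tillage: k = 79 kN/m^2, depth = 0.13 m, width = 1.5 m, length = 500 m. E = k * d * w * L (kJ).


E = k * d * w * L
  = 79 * 0.13 * 1.5 * 500
  = 7702.50 kJ


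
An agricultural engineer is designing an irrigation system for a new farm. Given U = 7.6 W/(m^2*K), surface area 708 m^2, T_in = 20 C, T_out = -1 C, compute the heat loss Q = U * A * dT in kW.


dT = 20 - (-1) = 21 K
Q = U * A * dT
  = 7.6 * 708 * 21
  = 112996.80 W = 113.00 kW


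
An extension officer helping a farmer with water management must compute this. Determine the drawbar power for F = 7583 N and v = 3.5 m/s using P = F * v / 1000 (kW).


P = F * v / 1000
  = 7583 * 3.5 / 1000
  = 26540.50 / 1000
  = 26.54 kW


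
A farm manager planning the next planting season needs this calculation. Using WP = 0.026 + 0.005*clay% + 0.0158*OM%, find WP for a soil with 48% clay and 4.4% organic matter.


WP = 0.026 + 0.005*48 + 0.0158*4.4
   = 0.026 + 0.2400 + 0.0695
   = 0.3355


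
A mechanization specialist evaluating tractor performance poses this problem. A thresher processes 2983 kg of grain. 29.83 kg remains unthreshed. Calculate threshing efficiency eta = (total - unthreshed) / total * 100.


eta = (total - unthreshed) / total * 100
    = (2983 - 29.83) / 2983 * 100
    = 2953.17 / 2983 * 100
    = 99%


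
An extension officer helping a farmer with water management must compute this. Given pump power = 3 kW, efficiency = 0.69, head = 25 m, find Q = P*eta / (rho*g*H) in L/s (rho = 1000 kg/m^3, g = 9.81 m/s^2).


Q = (P * 1000 * eta) / (rho * g * H)
  = (3 * 1000 * 0.69) / (1000 * 9.81 * 25)
  = 2070 / 245250
  = 0.00844 m^3/s = 8.44 L/s


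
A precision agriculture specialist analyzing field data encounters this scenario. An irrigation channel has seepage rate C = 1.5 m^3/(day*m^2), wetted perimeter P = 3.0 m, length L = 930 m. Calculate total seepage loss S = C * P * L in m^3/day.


S = C * P * L
  = 1.5 * 3.0 * 930
  = 4185 m^3/day


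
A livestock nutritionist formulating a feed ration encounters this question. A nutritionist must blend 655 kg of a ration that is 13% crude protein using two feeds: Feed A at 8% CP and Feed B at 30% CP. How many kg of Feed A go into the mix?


parts_A = CP_b - target = 30 - 13 = 17
parts_B = target - CP_a = 13 - 8 = 5
total_parts = 17 + 5 = 22
Feed A = 655 * 17 / 22 = 506.14 kg
Feed B = 655 * 5 / 22 = 148.86 kg

506.14 kg


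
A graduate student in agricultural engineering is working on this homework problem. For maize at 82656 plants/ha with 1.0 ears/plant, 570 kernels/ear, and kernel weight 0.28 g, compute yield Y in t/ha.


Y = density * ears * kernels * kw
  = 82656 * 1.0 * 570 * 0.28 g/ha
  = 13191897.60 g/ha
  = 13191.90 kg/ha = 13.19 t/ha


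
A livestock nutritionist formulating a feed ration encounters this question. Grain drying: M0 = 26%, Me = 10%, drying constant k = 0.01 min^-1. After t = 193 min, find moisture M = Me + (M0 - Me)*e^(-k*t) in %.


M = Me + (M0 - Me) * e^(-k*t)
  = 10 + (26 - 10) * e^(-0.01*193)
  = 10 + 16 * e^(-1.930)
  = 10 + 16 * 0.14515
  = 10 + 2.3224
  = 12.32%


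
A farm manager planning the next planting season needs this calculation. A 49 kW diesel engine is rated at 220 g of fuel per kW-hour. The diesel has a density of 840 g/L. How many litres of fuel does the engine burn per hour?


FC = P * BSFC / rho_fuel
   = 49 * 220 / 840
   = 10780 / 840
   = 12.83 L/h


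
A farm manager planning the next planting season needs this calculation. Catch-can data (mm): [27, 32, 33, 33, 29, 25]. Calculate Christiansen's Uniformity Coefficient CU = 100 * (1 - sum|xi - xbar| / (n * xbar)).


xbar = 179 / 6 = 29.833
sum|xi - xbar| = 17
CU = 100 * (1 - 17 / (6 * 29.833))
   = 100 * (1 - 0.0950)
   = 90.50%


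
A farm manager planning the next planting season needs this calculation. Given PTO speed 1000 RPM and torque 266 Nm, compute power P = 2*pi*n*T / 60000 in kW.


P = 2*pi*n*T / 60000
  = 2*pi * 1000 * 266 / 60000
  = 1671327.29 / 60000
  = 27.86 kW


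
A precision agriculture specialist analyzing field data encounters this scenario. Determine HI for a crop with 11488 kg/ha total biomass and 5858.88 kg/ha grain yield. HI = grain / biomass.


HI = grain_yield / biomass
   = 5858.88 / 11488
   = 0.51


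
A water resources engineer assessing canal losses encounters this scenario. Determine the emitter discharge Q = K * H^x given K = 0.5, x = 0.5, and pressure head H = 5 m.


Q = K * H^x
  = 0.5 * 5^0.5
  = 0.5 * 2.2361
  = 1.12 L/h


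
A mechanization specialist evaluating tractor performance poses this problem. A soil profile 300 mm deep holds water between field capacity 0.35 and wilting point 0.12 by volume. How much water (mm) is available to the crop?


AW = (FC - WP) * D
   = (0.35 - 0.12) * 300
   = 0.23 * 300
   = 69 mm


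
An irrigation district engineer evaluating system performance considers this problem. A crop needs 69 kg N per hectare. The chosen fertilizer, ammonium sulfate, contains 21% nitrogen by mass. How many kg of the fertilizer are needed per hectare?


Rate = N_required / (N_content / 100)
     = 69 / (21 / 100)
     = 69 / 0.21
     = 328.57 kg/ha


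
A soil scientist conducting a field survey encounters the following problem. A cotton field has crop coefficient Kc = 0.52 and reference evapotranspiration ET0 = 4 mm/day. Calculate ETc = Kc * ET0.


ETc = Kc * ET0
    = 0.52 * 4
    = 2.08 mm/day


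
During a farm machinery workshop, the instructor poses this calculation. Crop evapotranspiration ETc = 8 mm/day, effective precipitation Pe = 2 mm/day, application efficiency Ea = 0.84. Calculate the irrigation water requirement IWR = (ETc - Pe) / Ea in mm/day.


IWR = (ETc - Pe) / Ea
    = (8 - 2) / 0.84
    = 6 / 0.84
    = 7.14 mm/day


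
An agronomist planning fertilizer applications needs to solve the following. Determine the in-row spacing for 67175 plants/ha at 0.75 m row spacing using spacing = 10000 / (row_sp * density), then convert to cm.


spacing = 10000 / (row_sp * density)
        = 10000 / (0.75 * 67175)
        = 10000 / 50381.25
        = 0.19849 m = 19.85 cm


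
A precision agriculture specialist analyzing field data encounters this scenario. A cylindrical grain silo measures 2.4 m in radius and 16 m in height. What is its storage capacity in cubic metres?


V = pi * r^2 * h
  = pi * 2.4^2 * 16
  = pi * 5.76 * 16
  = 289.53 m^3


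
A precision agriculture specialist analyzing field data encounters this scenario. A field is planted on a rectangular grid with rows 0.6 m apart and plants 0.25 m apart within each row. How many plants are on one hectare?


D = 10000 / (row_sp * plant_sp)
  = 10000 / (0.6 * 0.25)
  = 10000 / 0.1500
  = 66666.67 plants/ha


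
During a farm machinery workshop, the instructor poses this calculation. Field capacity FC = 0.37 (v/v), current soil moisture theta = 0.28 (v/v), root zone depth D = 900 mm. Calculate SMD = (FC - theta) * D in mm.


SMD = (FC - theta) * D
    = (0.37 - 0.28) * 900
    = 0.090 * 900
    = 81 mm


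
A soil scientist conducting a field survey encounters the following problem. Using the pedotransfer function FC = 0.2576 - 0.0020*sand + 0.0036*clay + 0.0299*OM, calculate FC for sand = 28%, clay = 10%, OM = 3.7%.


FC = 0.2576 - 0.0020*28 + 0.0036*10 + 0.0299*3.7
   = 0.2576 - 0.0560 + 0.0360 + 0.1106
   = 0.3482


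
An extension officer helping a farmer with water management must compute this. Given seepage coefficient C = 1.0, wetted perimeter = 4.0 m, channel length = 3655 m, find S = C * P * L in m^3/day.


S = C * P * L
  = 1.0 * 4.0 * 3655
  = 14620 m^3/day


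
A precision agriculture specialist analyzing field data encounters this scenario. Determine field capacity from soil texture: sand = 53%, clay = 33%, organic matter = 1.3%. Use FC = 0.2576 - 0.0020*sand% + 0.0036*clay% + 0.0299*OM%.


FC = 0.2576 - 0.0020*53 + 0.0036*33 + 0.0299*1.3
   = 0.2576 - 0.1060 + 0.1188 + 0.0389
   = 0.3093


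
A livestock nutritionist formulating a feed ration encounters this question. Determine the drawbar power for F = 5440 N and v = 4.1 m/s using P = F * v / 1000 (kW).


P = F * v / 1000
  = 5440 * 4.1 / 1000
  = 22304 / 1000
  = 22.30 kW


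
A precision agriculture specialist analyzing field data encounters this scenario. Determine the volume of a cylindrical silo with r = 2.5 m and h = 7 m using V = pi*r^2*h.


V = pi * r^2 * h
  = pi * 2.5^2 * 7
  = pi * 6.25 * 7
  = 137.44 m^3


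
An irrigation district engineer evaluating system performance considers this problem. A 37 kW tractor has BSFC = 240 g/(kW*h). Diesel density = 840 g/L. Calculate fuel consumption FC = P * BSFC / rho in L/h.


FC = P * BSFC / rho_fuel
   = 37 * 240 / 840
   = 8880 / 840
   = 10.57 L/h


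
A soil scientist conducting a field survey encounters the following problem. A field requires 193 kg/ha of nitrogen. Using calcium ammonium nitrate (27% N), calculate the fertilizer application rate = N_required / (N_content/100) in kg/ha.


Rate = N_required / (N_content / 100)
     = 193 / (27 / 100)
     = 193 / 0.27
     = 714.81 kg/ha


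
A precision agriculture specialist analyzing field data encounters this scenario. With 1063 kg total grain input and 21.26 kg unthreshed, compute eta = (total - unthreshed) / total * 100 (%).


eta = (total - unthreshed) / total * 100
    = (1063 - 21.26) / 1063 * 100
    = 1041.74 / 1063 * 100
    = 98%


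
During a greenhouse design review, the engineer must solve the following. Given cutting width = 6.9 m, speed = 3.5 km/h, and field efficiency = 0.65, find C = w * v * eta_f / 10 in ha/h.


C = w * v * eta_f / 10
  = 6.9 * 3.5 * 0.65 / 10
  = 15.70 / 10
  = 1.57 ha/h


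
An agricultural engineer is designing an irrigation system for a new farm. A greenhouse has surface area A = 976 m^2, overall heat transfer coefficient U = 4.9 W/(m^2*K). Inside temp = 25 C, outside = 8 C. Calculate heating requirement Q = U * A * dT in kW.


dT = 25 - (8) = 17 K
Q = U * A * dT
  = 4.9 * 976 * 17
  = 81300.80 W = 81.30 kW


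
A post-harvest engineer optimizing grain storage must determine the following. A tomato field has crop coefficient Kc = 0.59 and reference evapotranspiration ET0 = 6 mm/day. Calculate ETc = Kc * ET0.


ETc = Kc * ET0
    = 0.59 * 6
    = 3.54 mm/day


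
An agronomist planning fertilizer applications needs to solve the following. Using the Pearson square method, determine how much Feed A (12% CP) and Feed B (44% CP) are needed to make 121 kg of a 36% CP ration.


parts_A = CP_b - target = 44 - 36 = 8
parts_B = target - CP_a = 36 - 12 = 24
total_parts = 8 + 24 = 32
Feed A = 121 * 8 / 32 = 30.25 kg
Feed B = 121 * 24 / 32 = 90.75 kg

30.25 kg


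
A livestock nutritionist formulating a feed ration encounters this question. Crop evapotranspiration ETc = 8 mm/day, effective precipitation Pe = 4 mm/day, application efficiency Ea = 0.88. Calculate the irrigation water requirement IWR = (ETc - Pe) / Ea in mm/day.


IWR = (ETc - Pe) / Ea
    = (8 - 4) / 0.88
    = 4 / 0.88
    = 4.55 mm/day


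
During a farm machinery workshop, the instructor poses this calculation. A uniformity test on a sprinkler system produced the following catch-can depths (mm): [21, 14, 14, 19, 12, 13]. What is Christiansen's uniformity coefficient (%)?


xbar = 93 / 6 = 15.500
sum|xi - xbar| = 18
CU = 100 * (1 - 18 / (6 * 15.500))
   = 100 * (1 - 0.1935)
   = 80.65%


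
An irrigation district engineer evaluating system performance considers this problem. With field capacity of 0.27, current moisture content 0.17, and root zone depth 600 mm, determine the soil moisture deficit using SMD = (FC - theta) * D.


SMD = (FC - theta) * D
    = (0.27 - 0.17) * 600
    = 0.100 * 600
    = 60 mm


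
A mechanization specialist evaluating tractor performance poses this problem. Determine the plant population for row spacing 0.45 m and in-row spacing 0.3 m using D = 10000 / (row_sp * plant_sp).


D = 10000 / (row_sp * plant_sp)
  = 10000 / (0.45 * 0.3)
  = 10000 / 0.1350
  = 74074.07 plants/ha


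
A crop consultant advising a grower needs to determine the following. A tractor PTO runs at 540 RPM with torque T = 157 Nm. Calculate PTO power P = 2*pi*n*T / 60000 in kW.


P = 2*pi*n*T / 60000
  = 2*pi * 540 * 157 / 60000
  = 532688.45 / 60000
  = 8.88 kW


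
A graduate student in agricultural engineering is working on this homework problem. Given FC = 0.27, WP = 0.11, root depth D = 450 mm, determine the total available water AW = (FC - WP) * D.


AW = (FC - WP) * D
   = (0.27 - 0.11) * 450
   = 0.16 * 450
   = 72 mm


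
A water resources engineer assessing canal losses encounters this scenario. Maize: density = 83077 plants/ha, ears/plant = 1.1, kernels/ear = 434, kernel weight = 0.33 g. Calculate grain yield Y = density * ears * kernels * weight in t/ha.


Y = density * ears * kernels * kw
  = 83077 * 1.1 * 434 * 0.33 g/ha
  = 13088116.73 g/ha
  = 13088.12 kg/ha = 13.09 t/ha


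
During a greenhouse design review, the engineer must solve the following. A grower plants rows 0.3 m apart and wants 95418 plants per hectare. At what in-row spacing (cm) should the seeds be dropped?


spacing = 10000 / (row_sp * density)
        = 10000 / (0.3 * 95418)
        = 10000 / 28625.40
        = 0.34934 m = 34.93 cm


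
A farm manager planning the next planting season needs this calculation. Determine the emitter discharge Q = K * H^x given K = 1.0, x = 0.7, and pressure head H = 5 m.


Q = K * H^x
  = 1.0 * 5^0.7
  = 1.0 * 3.0852
  = 3.09 L/h


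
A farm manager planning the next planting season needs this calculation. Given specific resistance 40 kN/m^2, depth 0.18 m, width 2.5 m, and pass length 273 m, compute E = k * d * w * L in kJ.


E = k * d * w * L
  = 40 * 0.18 * 2.5 * 273
  = 4914 kJ


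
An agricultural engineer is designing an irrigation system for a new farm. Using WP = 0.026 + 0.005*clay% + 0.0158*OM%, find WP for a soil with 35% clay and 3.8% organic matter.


WP = 0.026 + 0.005*35 + 0.0158*3.8
   = 0.026 + 0.1750 + 0.0600
   = 0.2610


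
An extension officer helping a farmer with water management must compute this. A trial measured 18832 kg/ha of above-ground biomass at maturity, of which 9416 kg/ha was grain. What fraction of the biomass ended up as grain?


HI = grain_yield / biomass
   = 9416 / 18832
   = 0.50


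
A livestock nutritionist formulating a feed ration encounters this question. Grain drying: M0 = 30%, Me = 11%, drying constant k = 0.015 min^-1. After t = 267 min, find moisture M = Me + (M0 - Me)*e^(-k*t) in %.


M = Me + (M0 - Me) * e^(-k*t)
  = 11 + (30 - 11) * e^(-0.015*267)
  = 11 + 19 * e^(-4.005)
  = 11 + 19 * 0.01822
  = 11 + 0.3463
  = 11.35%


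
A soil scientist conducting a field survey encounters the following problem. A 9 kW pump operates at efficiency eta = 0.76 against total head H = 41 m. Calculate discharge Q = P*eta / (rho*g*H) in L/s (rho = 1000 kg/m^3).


Q = (P * 1000 * eta) / (rho * g * H)
  = (9 * 1000 * 0.76) / (1000 * 9.81 * 41)
  = 6840 / 402210
  = 0.01701 m^3/s = 17.01 L/s


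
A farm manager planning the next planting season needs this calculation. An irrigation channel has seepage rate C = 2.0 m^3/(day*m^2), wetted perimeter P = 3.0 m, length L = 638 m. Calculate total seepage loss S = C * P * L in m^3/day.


S = C * P * L
  = 2.0 * 3.0 * 638
  = 3828 m^3/day


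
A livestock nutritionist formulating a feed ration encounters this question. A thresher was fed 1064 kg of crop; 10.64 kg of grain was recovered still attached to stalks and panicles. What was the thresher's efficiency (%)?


eta = (total - unthreshed) / total * 100
    = (1064 - 10.64) / 1064 * 100
    = 1053.36 / 1064 * 100
    = 99%


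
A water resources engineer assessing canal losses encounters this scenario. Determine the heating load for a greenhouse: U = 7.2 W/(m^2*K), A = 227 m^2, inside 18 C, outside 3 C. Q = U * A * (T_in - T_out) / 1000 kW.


dT = 18 - (3) = 15 K
Q = U * A * dT
  = 7.2 * 227 * 15
  = 24516 W = 24.52 kW


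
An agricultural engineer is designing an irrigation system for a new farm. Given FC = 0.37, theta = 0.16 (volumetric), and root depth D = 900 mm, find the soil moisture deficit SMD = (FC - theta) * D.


SMD = (FC - theta) * D
    = (0.37 - 0.16) * 900
    = 0.210 * 900
    = 189 mm


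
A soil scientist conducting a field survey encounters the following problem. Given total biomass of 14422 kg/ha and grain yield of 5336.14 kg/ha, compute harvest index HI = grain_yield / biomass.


HI = grain_yield / biomass
   = 5336.14 / 14422
   = 0.37


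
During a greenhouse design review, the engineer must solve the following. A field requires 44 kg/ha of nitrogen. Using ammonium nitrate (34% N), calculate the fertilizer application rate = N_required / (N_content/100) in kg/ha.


Rate = N_required / (N_content / 100)
     = 44 / (34 / 100)
     = 44 / 0.34
     = 129.41 kg/ha


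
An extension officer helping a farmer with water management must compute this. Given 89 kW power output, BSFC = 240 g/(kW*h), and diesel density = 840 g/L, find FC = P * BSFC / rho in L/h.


FC = P * BSFC / rho_fuel
   = 89 * 240 / 840
   = 21360 / 840
   = 25.43 L/h


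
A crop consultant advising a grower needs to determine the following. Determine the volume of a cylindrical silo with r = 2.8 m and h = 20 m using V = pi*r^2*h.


V = pi * r^2 * h
  = pi * 2.8^2 * 20
  = pi * 7.84 * 20
  = 492.60 m^3


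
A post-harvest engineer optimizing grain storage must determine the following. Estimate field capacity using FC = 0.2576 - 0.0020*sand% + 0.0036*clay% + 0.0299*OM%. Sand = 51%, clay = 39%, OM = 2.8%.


FC = 0.2576 - 0.0020*51 + 0.0036*39 + 0.0299*2.8
   = 0.2576 - 0.1020 + 0.1404 + 0.0837
   = 0.3797


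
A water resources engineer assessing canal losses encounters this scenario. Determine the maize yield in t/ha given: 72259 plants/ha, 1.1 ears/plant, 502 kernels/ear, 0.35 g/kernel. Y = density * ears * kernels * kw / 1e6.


Y = density * ears * kernels * kw
  = 72259 * 1.1 * 502 * 0.35 g/ha
  = 13965496.93 g/ha
  = 13965.50 kg/ha = 13.97 t/ha


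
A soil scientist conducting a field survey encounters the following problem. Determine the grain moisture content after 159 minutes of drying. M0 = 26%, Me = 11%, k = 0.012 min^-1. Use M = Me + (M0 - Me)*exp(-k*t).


M = Me + (M0 - Me) * e^(-k*t)
  = 11 + (26 - 11) * e^(-0.012*159)
  = 11 + 15 * e^(-1.908)
  = 11 + 15 * 0.14838
  = 11 + 2.2257
  = 13.23%


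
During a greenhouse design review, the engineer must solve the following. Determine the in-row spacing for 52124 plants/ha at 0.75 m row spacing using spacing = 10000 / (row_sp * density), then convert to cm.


spacing = 10000 / (row_sp * density)
        = 10000 / (0.75 * 52124)
        = 10000 / 39093
        = 0.25580 m = 25.58 cm


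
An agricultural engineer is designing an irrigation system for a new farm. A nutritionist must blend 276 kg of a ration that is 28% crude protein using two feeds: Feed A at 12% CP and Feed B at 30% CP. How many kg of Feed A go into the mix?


parts_A = CP_b - target = 30 - 28 = 2
parts_B = target - CP_a = 28 - 12 = 16
total_parts = 2 + 16 = 18
Feed A = 276 * 2 / 18 = 30.67 kg
Feed B = 276 * 16 / 18 = 245.33 kg

30.67 kg


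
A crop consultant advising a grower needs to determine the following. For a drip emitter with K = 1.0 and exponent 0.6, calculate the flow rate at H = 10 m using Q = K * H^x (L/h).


Q = K * H^x
  = 1.0 * 10^0.6
  = 1.0 * 3.9811
  = 3.98 L/h


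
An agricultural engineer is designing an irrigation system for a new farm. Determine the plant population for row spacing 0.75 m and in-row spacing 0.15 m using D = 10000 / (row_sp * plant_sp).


D = 10000 / (row_sp * plant_sp)
  = 10000 / (0.75 * 0.15)
  = 10000 / 0.1125
  = 88888.89 plants/ha


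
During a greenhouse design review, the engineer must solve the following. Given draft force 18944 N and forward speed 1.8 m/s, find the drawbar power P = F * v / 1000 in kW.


P = F * v / 1000
  = 18944 * 1.8 / 1000
  = 34099.20 / 1000
  = 34.10 kW


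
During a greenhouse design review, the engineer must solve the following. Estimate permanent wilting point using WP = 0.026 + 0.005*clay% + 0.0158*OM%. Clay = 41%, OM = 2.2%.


WP = 0.026 + 0.005*41 + 0.0158*2.2
   = 0.026 + 0.2050 + 0.0348
   = 0.2658


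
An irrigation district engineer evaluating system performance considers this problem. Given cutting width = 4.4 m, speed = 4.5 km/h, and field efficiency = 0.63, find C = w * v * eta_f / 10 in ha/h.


C = w * v * eta_f / 10
  = 4.4 * 4.5 * 0.63 / 10
  = 12.47 / 10
  = 1.25 ha/h


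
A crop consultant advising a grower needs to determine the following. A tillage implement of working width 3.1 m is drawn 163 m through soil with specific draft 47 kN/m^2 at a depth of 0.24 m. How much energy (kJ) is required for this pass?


E = k * d * w * L
  = 47 * 0.24 * 3.1 * 163
  = 5699.78 kJ


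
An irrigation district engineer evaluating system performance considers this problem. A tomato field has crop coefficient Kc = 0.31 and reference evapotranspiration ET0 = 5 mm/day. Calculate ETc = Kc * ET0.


ETc = Kc * ET0
    = 0.31 * 5
    = 1.55 mm/day
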